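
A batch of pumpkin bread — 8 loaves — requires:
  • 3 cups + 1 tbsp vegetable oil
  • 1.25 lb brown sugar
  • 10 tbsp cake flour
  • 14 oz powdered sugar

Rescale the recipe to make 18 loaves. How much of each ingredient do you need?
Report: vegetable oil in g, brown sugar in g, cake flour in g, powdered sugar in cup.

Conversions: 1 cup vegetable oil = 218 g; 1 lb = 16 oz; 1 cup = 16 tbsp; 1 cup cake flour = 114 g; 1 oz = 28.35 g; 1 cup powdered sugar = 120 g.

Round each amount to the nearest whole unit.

vegetable oil: 1502 g; brown sugar: 1276 g; cake flour: 160 g; powdered sugar: 7 cup

Scaling factor: 18/8 = 9/4 = 2.25.
vegetable oil: (3 cup + 1 tbsp = 3.0625 cup) × 9/4 × 218 g/cup ≈ 1502 g
brown sugar: 1.25 lb × 9/4 × 16 oz/lb × 28.35 g/oz ≈ 1276 g
cake flour: 10 tbsp × 9/4 ÷ 16 tbsp/cup × 114 g/cup ≈ 160 g
powdered sugar: 14 oz × 9/4 × 28.35 g/oz ÷ 120 g/cup ≈ 7 cup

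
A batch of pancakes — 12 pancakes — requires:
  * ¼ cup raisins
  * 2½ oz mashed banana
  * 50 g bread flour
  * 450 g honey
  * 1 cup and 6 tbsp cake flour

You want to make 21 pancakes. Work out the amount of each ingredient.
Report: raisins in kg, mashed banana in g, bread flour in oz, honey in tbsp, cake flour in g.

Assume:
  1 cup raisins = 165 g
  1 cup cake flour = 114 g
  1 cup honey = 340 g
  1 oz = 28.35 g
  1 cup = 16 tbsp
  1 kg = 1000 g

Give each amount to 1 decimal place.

Scaling factor: 21/12 = 7/4 = 1.75.
raisins: 0.25 cup × 7/4 × 165 g/cup ÷ 1000 g/kg ≈ 0.1 kg
mashed banana: 2.5 oz × 7/4 × 28.35 g/oz ≈ 124.0 g
bread flour: 50 g × 7/4 ÷ 28.35 g/oz ≈ 3.1 oz
honey: 450 g × 7/4 ÷ 340 g/cup × 16 tbsp/cup ≈ 37.1 tbsp
cake flour: (1 cup + 6 tbsp = 1.375 cup) × 7/4 × 114 g/cup ≈ 274.3 g

raisins: 0.1 kg; mashed banana: 124.0 g; bread flour: 3.1 oz; honey: 37.1 tbsp; cake flour: 274.3 g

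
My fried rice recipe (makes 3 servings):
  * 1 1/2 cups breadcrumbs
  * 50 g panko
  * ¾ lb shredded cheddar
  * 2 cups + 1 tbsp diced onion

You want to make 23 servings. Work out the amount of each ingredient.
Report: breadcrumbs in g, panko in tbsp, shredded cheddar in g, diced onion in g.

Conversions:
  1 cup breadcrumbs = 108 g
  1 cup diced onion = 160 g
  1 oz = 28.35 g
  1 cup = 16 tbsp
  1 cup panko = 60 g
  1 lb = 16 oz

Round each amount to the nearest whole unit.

breadcrumbs: 1242 g; panko: 102 tbsp; shredded cheddar: 2608 g; diced onion: 2530 g

Scaling factor: 23/3.
breadcrumbs: 1.5 cup × 23/3 × 108 g/cup = 1242 g
panko: 50 g × 23/3 ÷ 60 g/cup × 16 tbsp/cup ≈ 102 tbsp
shredded cheddar: 0.75 lb × 23/3 × 16 oz/lb × 28.35 g/oz ≈ 2608 g
diced onion: (2 cup + 1 tbsp = 2.0625 cup) × 23/3 × 160 g/cup = 2530 g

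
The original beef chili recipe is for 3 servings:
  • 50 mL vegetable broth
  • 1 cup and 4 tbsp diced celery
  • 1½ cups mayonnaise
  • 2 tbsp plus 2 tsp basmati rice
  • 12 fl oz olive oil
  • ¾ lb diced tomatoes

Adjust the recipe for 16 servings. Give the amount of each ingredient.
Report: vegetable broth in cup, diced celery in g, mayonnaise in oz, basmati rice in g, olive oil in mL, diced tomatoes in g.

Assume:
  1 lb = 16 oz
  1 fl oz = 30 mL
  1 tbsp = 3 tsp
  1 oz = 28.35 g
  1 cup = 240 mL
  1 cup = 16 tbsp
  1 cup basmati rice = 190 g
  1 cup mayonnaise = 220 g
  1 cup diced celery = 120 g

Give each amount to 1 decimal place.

Scaling factor: 16/3.
vegetable broth: 50 mL × 16/3 ÷ 240 mL/cup ≈ 1.1 cup
diced celery: (1 cup + 4 tbsp = 1.25 cup) × 16/3 × 120 g/cup = 800.0 g
mayonnaise: 1.5 cup × 16/3 × 220 g/cup ÷ 28.35 g/oz ≈ 62.1 oz
basmati rice: (2 tbsp + 2 tsp = 8/3 tbsp) × 16/3 ÷ 16 tbsp/cup × 190 g/cup ≈ 168.9 g
olive oil: 12 fl oz × 16/3 × 30 mL/fl oz = 1920.0 mL
diced tomatoes: 0.75 lb × 16/3 × 16 oz/lb × 28.35 g/oz = 1814.4 g

vegetable broth: 1.1 cup; diced celery: 800.0 g; mayonnaise: 62.1 oz; basmati rice: 168.9 g; olive oil: 1920.0 mL; diced tomatoes: 1814.4 g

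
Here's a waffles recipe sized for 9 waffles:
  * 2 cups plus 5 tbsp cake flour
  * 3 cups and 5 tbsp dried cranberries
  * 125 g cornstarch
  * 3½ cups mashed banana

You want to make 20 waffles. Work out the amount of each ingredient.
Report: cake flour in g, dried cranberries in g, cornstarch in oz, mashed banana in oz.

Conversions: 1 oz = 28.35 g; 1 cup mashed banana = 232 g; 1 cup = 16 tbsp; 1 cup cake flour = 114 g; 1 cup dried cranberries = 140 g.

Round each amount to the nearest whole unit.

Scaling factor: 20/9.
cake flour: (2 cup + 5 tbsp = 2.3125 cup) × 20/9 × 114 g/cup ≈ 586 g
dried cranberries: (3 cup + 5 tbsp = 3.3125 cup) × 20/9 × 140 g/cup ≈ 1031 g
cornstarch: 125 g × 20/9 ÷ 28.35 g/oz ≈ 10 oz
mashed banana: 3.5 cup × 20/9 × 232 g/cup ÷ 28.35 g/oz ≈ 64 oz

cake flour: 586 g; dried cranberries: 1031 g; cornstarch: 10 oz; mashed banana: 64 oz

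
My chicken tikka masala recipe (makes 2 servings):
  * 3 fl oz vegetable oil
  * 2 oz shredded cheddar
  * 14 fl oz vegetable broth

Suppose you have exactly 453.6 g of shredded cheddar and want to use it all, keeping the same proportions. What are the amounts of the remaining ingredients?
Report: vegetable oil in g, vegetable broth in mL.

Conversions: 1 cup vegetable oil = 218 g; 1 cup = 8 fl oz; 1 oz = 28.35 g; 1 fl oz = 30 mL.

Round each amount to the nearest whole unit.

The original recipe has 56.7 g of shredded cheddar, so the scaling factor is 453.6 ÷ 56.7 = 8.
vegetable oil: 3 fl oz × 8 ÷ 8 fl oz/cup × 218 g/cup = 654 g
vegetable broth: 14 fl oz × 8 × 30 mL/fl oz = 3360 mL

vegetable oil: 654 g; vegetable broth: 3360 mL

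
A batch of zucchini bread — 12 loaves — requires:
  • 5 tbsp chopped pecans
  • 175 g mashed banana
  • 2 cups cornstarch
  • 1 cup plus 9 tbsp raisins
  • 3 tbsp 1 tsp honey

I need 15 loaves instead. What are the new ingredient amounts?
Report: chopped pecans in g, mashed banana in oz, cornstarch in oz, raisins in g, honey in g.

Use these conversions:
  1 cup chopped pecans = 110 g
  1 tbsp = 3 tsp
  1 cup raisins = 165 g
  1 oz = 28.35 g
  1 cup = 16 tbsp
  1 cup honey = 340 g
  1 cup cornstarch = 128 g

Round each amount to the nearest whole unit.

chopped pecans: 43 g; mashed banana: 8 oz; cornstarch: 11 oz; raisins: 322 g; honey: 89 g

Scaling factor: 15/12 = 5/4 = 1.25.
chopped pecans: 5 tbsp × 5/4 ÷ 16 tbsp/cup × 110 g/cup ≈ 43 g
mashed banana: 175 g × 5/4 ÷ 28.35 g/oz ≈ 8 oz
cornstarch: 2 cup × 5/4 × 128 g/cup ÷ 28.35 g/oz ≈ 11 oz
raisins: (1 cup + 9 tbsp = 1.5625 cup) × 5/4 × 165 g/cup ≈ 322 g
honey: (3 tbsp + 1 tsp = 10/3 tbsp) × 5/4 ÷ 16 tbsp/cup × 340 g/cup ≈ 89 g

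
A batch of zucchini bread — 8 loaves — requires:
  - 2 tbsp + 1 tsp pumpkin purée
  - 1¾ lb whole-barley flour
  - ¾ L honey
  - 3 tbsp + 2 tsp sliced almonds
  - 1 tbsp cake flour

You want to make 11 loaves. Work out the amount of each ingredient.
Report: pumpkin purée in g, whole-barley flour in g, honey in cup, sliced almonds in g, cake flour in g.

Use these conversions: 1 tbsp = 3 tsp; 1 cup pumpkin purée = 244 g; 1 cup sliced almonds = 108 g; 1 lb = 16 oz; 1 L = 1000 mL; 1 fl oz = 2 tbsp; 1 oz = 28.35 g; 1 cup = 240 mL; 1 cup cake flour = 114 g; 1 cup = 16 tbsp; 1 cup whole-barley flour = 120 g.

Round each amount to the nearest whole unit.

Scaling factor: 11/8 = 1.375.
pumpkin purée: (2 tbsp + 1 tsp = 7/3 tbsp) × 11/8 ÷ 16 tbsp/cup × 244 g/cup ≈ 49 g
whole-barley flour: 1.75 lb × 11/8 × 16 oz/lb × 28.35 g/oz ≈ 1091 g
honey: 0.75 L × 11/8 × 1000 mL/L ÷ 240 mL/cup ≈ 4 cup
sliced almonds: (3 tbsp + 2 tsp = 11/3 tbsp) × 11/8 ÷ 16 tbsp/cup × 108 g/cup ≈ 34 g
cake flour: 1 tbsp × 11/8 ÷ 16 tbsp/cup × 114 g/cup ≈ 10 g

pumpkin purée: 49 g; whole-barley flour: 1091 g; honey: 4 cup; sliced almonds: 34 g; cake flour: 10 g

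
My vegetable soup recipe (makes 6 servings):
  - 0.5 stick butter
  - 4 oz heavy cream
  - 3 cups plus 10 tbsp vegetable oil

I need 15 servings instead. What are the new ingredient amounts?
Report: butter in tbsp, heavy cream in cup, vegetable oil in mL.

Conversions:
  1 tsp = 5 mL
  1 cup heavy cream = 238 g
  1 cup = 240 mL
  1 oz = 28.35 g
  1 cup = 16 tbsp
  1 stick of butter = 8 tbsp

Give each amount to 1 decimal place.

Scaling factor: 15/6 = 5/2 = 2.5.
butter: 0.5 stick × 5/2 × 8 tbsp/stick = 10.0 tbsp
heavy cream: 4 oz × 5/2 × 28.35 g/oz ÷ 238 g/cup ≈ 1.2 cup
vegetable oil: (3 cup + 10 tbsp = 3.625 cup) × 5/2 × 240 mL/cup = 2175.0 mL

butter: 10.0 tbsp; heavy cream: 1.2 cup; vegetable oil: 2175.0 mL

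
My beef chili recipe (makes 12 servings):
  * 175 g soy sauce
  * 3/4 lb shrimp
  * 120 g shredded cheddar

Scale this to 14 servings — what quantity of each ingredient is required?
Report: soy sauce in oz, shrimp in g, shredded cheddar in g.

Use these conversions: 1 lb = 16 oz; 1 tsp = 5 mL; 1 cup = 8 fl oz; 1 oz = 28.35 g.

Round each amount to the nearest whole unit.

Scaling factor: 14/12 = 7/6.
soy sauce: 175 g × 7/6 ÷ 28.35 g/oz ≈ 7 oz
shrimp: 0.75 lb × 7/6 × 16 oz/lb × 28.35 g/oz ≈ 397 g
shredded cheddar: 120 g × 7/6 = 140 g

soy sauce: 7 oz; shrimp: 397 g; shredded cheddar: 140 g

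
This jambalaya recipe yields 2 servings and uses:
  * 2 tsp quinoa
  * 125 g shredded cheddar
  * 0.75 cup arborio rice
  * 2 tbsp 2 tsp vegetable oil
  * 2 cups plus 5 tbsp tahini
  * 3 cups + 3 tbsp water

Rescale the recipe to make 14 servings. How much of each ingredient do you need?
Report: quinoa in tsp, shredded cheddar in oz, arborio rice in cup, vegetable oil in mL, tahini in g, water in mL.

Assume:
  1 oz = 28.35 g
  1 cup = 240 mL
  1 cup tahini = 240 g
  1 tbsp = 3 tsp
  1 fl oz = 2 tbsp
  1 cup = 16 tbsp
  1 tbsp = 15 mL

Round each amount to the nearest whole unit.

Scaling factor: 14/2 = 7.
quinoa: 2 tsp × 7 = 14 tsp
shredded cheddar: 125 g × 7 ÷ 28.35 g/oz ≈ 31 oz
arborio rice: 0.75 cup × 7 ≈ 5 cup
vegetable oil: (2 tbsp + 2 tsp = 8/3 tbsp) × 7 × 15 mL/tbsp = 280 mL
tahini: (2 cup + 5 tbsp = 2.3125 cup) × 7 × 240 g/cup = 3885 g
water: (3 cup + 3 tbsp = 3.1875 cup) × 7 × 240 mL/cup = 5355 mL

quinoa: 14 tsp; shredded cheddar: 31 oz; arborio rice: 5 cup; vegetable oil: 280 mL; tahini: 3885 g; water: 5355 mL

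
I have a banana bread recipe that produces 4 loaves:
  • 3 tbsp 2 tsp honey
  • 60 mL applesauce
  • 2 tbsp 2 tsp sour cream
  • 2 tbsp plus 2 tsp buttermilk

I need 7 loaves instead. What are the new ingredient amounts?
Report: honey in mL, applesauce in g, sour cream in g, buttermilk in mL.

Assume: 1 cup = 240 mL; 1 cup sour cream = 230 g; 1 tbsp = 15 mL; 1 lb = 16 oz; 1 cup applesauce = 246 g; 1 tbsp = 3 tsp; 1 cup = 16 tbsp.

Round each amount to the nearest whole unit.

Scaling factor: 7/4 = 1.75.
honey: (3 tbsp + 2 tsp = 11/3 tbsp) × 7/4 × 15 mL/tbsp ≈ 96 mL
applesauce: 60 mL × 7/4 ÷ 240 mL/cup × 246 g/cup ≈ 108 g
sour cream: (2 tbsp + 2 tsp = 8/3 tbsp) × 7/4 ÷ 16 tbsp/cup × 230 g/cup ≈ 67 g
buttermilk: (2 tbsp + 2 tsp = 8/3 tbsp) × 7/4 × 15 mL/tbsp = 70 mL

honey: 96 mL; applesauce: 108 g; sour cream: 67 g; buttermilk: 70 mL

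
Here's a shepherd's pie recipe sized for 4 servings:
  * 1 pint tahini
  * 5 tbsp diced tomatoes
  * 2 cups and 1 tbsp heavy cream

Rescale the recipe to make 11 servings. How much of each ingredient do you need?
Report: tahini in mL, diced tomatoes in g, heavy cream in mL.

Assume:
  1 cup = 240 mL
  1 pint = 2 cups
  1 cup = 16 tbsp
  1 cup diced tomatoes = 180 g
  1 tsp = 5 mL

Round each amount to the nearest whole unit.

tahini: 1320 mL; diced tomatoes: 155 g; heavy cream: 1361 mL

Scaling factor: 11/4 = 2.75.
tahini: 1 pint × 11/4 × 2 cup/pint × 240 mL/cup = 1320 mL
diced tomatoes: 5 tbsp × 11/4 ÷ 16 tbsp/cup × 180 g/cup ≈ 155 g
heavy cream: (2 cup + 1 tbsp = 2.0625 cup) × 11/4 × 240 mL/cup ≈ 1361 mL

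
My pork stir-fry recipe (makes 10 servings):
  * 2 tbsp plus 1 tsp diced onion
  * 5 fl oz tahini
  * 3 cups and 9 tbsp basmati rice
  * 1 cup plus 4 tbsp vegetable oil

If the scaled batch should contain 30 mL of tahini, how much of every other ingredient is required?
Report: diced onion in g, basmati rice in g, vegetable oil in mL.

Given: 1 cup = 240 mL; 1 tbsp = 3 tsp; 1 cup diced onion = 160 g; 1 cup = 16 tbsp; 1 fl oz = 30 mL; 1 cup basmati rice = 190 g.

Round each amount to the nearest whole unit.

diced onion: 5 g; basmati rice: 135 g; vegetable oil: 60 mL

The original recipe has 150 mL of tahini, so the scaling factor is 30 ÷ 150 = 1/5 = 0.2.
diced onion: (2 tbsp + 1 tsp = 7/3 tbsp) × 1/5 ÷ 16 tbsp/cup × 160 g/cup ≈ 5 g
basmati rice: (3 cup + 9 tbsp = 3.5625 cup) × 1/5 × 190 g/cup ≈ 135 g
vegetable oil: (1 cup + 4 tbsp = 1.25 cup) × 1/5 × 240 mL/cup = 60 mL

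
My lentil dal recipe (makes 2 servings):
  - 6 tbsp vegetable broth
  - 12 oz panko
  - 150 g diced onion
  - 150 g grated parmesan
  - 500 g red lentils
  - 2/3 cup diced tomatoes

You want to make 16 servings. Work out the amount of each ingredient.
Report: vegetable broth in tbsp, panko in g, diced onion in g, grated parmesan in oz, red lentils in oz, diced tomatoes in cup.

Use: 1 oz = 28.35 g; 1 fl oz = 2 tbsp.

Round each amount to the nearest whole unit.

Scaling factor: 16/2 = 8.
vegetable broth: 6 tbsp × 8 = 48 tbsp
panko: 12 oz × 8 × 28.35 g/oz ≈ 2722 g
diced onion: 150 g × 8 = 1200 g
grated parmesan: 150 g × 8 ÷ 28.35 g/oz ≈ 42 oz
red lentils: 500 g × 8 ÷ 28.35 g/oz ≈ 141 oz
diced tomatoes: 2/3 cup × 8 ≈ 5 cup

vegetable broth: 48 tbsp; panko: 2722 g; diced onion: 1200 g; grated parmesan: 42 oz; red lentils: 141 oz; diced tomatoes: 5 cup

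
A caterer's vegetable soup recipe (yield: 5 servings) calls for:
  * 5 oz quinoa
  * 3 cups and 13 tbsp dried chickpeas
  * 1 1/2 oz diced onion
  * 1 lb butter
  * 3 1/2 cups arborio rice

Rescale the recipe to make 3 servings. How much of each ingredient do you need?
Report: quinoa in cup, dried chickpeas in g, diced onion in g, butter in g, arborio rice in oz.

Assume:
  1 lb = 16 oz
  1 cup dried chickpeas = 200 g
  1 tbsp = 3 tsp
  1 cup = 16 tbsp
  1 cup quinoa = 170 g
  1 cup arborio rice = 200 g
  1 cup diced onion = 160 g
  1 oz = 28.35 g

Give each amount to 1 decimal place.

quinoa: 0.5 cup; dried chickpeas: 457.5 g; diced onion: 25.5 g; butter: 272.2 g; arborio rice: 14.8 oz

Scaling factor: 3/5 = 0.6.
quinoa: 5 oz × 3/5 × 28.35 g/oz ÷ 170 g/cup ≈ 0.5 cup
dried chickpeas: (3 cup + 13 tbsp = 3.8125 cup) × 3/5 × 200 g/cup = 457.5 g
diced onion: 1.5 oz × 3/5 × 28.35 g/oz ≈ 25.5 g
butter: 1 lb × 3/5 × 16 oz/lb × 28.35 g/oz ≈ 272.2 g
arborio rice: 3.5 cup × 3/5 × 200 g/cup ÷ 28.35 g/oz ≈ 14.8 oz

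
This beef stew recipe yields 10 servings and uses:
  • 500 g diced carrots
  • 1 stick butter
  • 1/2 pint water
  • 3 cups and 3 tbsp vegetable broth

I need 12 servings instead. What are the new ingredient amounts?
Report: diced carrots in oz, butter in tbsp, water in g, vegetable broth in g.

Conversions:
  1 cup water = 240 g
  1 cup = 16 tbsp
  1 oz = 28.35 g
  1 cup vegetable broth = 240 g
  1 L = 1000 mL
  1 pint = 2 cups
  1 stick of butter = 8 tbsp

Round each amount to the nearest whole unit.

diced carrots: 21 oz; butter: 10 tbsp; water: 288 g; vegetable broth: 918 g

Scaling factor: 12/10 = 6/5 = 1.2.
diced carrots: 500 g × 6/5 ÷ 28.35 g/oz ≈ 21 oz
butter: 1 stick × 6/5 × 8 tbsp/stick ≈ 10 tbsp
water: 0.5 pint × 6/5 × 2 cup/pint × 240 g/cup = 288 g
vegetable broth: (3 cup + 3 tbsp = 3.1875 cup) × 6/5 × 240 g/cup = 918 g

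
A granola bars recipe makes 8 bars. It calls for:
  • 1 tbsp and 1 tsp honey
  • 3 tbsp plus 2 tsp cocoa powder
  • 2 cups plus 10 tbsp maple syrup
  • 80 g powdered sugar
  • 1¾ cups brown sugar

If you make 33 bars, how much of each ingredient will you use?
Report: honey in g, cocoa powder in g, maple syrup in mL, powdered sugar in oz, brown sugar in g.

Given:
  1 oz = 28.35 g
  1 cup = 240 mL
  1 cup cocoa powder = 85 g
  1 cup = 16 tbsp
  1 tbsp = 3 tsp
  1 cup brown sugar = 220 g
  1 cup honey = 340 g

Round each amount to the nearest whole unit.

honey: 117 g; cocoa powder: 80 g; maple syrup: 2599 mL; powdered sugar: 12 oz; brown sugar: 1588 g

Scaling factor: 33/8 = 4.125.
honey: (1 tbsp + 1 tsp = 4/3 tbsp) × 33/8 ÷ 16 tbsp/cup × 340 g/cup ≈ 117 g
cocoa powder: (3 tbsp + 2 tsp = 11/3 tbsp) × 33/8 ÷ 16 tbsp/cup × 85 g/cup ≈ 80 g
maple syrup: (2 cup + 10 tbsp = 2.625 cup) × 33/8 × 240 mL/cup ≈ 2599 mL
powdered sugar: 80 g × 33/8 ÷ 28.35 g/oz ≈ 12 oz
brown sugar: 1.75 cup × 33/8 × 220 g/cup ≈ 1588 g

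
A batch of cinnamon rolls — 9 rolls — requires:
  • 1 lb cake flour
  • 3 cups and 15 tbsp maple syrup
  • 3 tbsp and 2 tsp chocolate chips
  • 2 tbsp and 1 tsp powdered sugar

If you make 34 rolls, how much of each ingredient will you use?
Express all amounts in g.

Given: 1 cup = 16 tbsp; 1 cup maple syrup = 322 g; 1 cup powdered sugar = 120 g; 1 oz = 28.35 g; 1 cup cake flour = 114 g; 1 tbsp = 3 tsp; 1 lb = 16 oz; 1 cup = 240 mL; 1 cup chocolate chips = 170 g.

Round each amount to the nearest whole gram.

Scaling factor: 34/9.
cake flour: 1 lb × 34/9 × 16 oz/lb × 28.35 g/oz ≈ 1714 g
maple syrup: (3 cup + 15 tbsp = 3.9375 cup) × 34/9 × 322 g/cup ≈ 4790 g
chocolate chips: (3 tbsp + 2 tsp = 11/3 tbsp) × 34/9 ÷ 16 tbsp/cup × 170 g/cup ≈ 147 g
powdered sugar: (2 tbsp + 1 tsp = 7/3 tbsp) × 34/9 ÷ 16 tbsp/cup × 120 g/cup ≈ 66 g

cake flour: 1714 g; maple syrup: 4790 g; chocolate chips: 147 g; powdered sugar: 66 g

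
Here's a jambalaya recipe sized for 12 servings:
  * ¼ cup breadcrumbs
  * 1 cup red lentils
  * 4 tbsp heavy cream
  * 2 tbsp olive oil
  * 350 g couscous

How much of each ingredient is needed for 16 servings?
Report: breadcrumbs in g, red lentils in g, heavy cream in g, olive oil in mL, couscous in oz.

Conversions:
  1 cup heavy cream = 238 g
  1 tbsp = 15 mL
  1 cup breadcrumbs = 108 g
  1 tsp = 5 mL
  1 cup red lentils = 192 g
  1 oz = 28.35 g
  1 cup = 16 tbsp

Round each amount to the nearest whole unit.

Scaling factor: 16/12 = 4/3.
breadcrumbs: 0.25 cup × 4/3 × 108 g/cup = 36 g
red lentils: 1 cup × 4/3 × 192 g/cup = 256 g
heavy cream: 4 tbsp × 4/3 ÷ 16 tbsp/cup × 238 g/cup ≈ 79 g
olive oil: 2 tbsp × 4/3 × 15 mL/tbsp = 40 mL
couscous: 350 g × 4/3 ÷ 28.35 g/oz ≈ 16 oz

breadcrumbs: 36 g; red lentils: 256 g; heavy cream: 79 g; olive oil: 40 mL; couscous: 16 oz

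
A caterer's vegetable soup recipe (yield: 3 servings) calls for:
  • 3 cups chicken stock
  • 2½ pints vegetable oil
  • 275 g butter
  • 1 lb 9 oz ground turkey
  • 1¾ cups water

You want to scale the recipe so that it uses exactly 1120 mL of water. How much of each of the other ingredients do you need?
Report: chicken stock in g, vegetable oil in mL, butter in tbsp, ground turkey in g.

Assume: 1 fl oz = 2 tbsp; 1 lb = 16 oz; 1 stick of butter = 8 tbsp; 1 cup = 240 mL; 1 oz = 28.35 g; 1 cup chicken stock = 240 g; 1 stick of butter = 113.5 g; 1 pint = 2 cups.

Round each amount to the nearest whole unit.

chicken stock: 1920 g; vegetable oil: 3200 mL; butter: 52 tbsp; ground turkey: 1890 g

The original recipe has 420 mL of water, so the scaling factor is 1120 ÷ 420 = 8/3.
chicken stock: 3 cup × 8/3 × 240 g/cup = 1920 g
vegetable oil: 2.5 pint × 8/3 × 2 cup/pint × 240 mL/cup = 3200 mL
butter: 275 g × 8/3 ÷ 113.5 g/stick × 8 tbsp/stick ≈ 52 tbsp
ground turkey: (1 lb + 9 oz = 1.5625 lb) × 8/3 × 16 oz/lb × 28.35 g/oz = 1890 g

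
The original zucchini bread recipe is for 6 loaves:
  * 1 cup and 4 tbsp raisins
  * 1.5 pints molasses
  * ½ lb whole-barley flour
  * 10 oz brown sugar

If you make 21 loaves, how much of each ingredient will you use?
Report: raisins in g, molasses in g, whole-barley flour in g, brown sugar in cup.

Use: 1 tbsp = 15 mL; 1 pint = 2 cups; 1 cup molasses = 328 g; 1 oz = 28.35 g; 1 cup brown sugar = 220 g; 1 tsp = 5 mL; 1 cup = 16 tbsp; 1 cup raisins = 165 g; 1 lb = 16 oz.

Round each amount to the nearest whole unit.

raisins: 722 g; molasses: 3444 g; whole-barley flour: 794 g; brown sugar: 5 cup

Scaling factor: 21/6 = 7/2 = 3.5.
raisins: (1 cup + 4 tbsp = 1.25 cup) × 7/2 × 165 g/cup ≈ 722 g
molasses: 1.5 pint × 7/2 × 2 cup/pint × 328 g/cup = 3444 g
whole-barley flour: 0.5 lb × 7/2 × 16 oz/lb × 28.35 g/oz ≈ 794 g
brown sugar: 10 oz × 7/2 × 28.35 g/oz ÷ 220 g/cup ≈ 5 cup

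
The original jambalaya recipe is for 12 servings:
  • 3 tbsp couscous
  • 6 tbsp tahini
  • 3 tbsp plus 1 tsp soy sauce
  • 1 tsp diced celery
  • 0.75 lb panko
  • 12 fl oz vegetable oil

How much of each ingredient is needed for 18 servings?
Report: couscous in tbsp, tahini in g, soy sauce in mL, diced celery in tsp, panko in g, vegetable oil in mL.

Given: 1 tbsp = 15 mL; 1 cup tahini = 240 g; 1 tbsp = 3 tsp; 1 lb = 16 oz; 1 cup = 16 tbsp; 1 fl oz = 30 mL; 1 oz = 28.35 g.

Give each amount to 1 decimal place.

couscous: 4.5 tbsp; tahini: 135.0 g; soy sauce: 75.0 mL; diced celery: 1.5 tsp; panko: 510.3 g; vegetable oil: 540.0 mL

Scaling factor: 18/12 = 3/2 = 1.5.
couscous: 3 tbsp × 3/2 = 4.5 tbsp
tahini: 6 tbsp × 3/2 ÷ 16 tbsp/cup × 240 g/cup = 135.0 g
soy sauce: (3 tbsp + 1 tsp = 10/3 tbsp) × 3/2 × 15 mL/tbsp = 75.0 mL
diced celery: 1 tsp × 3/2 = 1.5 tsp
panko: 0.75 lb × 3/2 × 16 oz/lb × 28.35 g/oz = 510.3 g
vegetable oil: 12 fl oz × 3/2 × 30 mL/fl oz = 540.0 mL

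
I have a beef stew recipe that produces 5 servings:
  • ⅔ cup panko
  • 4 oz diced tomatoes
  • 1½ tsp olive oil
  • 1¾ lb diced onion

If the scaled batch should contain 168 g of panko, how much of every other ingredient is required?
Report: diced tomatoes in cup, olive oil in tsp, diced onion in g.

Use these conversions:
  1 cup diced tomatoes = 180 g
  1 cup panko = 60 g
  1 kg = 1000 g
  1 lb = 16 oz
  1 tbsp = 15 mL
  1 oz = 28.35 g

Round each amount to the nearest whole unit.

The original recipe has 40 g of panko, so the scaling factor is 168 ÷ 40 = 21/5 = 4.2.
diced tomatoes: 4 oz × 21/5 × 28.35 g/oz ÷ 180 g/cup ≈ 3 cup
olive oil: 1.5 tsp × 21/5 ≈ 6 tsp
diced onion: 1.75 lb × 21/5 × 16 oz/lb × 28.35 g/oz ≈ 3334 g

diced tomatoes: 3 cup; olive oil: 6 tsp; diced onion: 3334 g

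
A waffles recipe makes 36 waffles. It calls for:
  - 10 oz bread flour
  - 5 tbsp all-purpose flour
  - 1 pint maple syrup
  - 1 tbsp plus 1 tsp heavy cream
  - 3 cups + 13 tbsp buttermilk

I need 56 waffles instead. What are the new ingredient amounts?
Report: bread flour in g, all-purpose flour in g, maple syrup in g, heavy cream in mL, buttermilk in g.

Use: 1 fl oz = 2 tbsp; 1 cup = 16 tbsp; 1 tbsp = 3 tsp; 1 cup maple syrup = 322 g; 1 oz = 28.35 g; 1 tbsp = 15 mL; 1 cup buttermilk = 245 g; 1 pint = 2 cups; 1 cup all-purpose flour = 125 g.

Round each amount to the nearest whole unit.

bread flour: 441 g; all-purpose flour: 61 g; maple syrup: 1002 g; heavy cream: 31 mL; buttermilk: 1453 g

Scaling factor: 56/36 = 14/9.
bread flour: 10 oz × 14/9 × 28.35 g/oz = 441 g
all-purpose flour: 5 tbsp × 14/9 ÷ 16 tbsp/cup × 125 g/cup ≈ 61 g
maple syrup: 1 pint × 14/9 × 2 cup/pint × 322 g/cup ≈ 1002 g
heavy cream: (1 tbsp + 1 tsp = 4/3 tbsp) × 14/9 × 15 mL/tbsp ≈ 31 mL
buttermilk: (3 cup + 13 tbsp = 3.8125 cup) × 14/9 × 245 g/cup ≈ 1453 g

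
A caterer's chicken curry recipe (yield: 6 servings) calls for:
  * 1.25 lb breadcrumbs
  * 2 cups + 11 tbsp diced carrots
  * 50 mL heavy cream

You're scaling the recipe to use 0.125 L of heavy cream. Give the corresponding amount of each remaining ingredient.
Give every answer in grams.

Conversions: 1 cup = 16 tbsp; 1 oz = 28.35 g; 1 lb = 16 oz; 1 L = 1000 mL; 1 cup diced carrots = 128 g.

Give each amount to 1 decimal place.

The original recipe has 0.05 L of heavy cream, so the scaling factor is 0.125 ÷ 0.05 = 5/2 = 2.5.
breadcrumbs: 1.25 lb × 5/2 × 16 oz/lb × 28.35 g/oz = 1417.5 g
diced carrots: (2 cup + 11 tbsp = 2.6875 cup) × 5/2 × 128 g/cup = 860.0 g

breadcrumbs: 1417.5 g; diced carrots: 860.0 g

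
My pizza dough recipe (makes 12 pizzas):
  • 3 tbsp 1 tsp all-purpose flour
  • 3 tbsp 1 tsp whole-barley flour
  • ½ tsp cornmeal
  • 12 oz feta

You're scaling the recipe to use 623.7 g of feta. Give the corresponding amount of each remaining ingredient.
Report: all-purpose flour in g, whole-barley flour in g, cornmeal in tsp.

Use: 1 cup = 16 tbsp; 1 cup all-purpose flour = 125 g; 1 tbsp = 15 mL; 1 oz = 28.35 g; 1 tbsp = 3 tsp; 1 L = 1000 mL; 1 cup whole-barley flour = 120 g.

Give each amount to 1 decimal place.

The original recipe has 340.2 g of feta, so the scaling factor is 623.7 ÷ 340.2 = 11/6.
all-purpose flour: (3 tbsp + 1 tsp = 10/3 tbsp) × 11/6 ÷ 16 tbsp/cup × 125 g/cup ≈ 47.7 g
whole-barley flour: (3 tbsp + 1 tsp = 10/3 tbsp) × 11/6 ÷ 16 tbsp/cup × 120 g/cup ≈ 45.8 g
cornmeal: 0.5 tsp × 11/6 ≈ 0.9 tsp

all-purpose flour: 47.7 g; whole-barley flour: 45.8 g; cornmeal: 0.9 tsp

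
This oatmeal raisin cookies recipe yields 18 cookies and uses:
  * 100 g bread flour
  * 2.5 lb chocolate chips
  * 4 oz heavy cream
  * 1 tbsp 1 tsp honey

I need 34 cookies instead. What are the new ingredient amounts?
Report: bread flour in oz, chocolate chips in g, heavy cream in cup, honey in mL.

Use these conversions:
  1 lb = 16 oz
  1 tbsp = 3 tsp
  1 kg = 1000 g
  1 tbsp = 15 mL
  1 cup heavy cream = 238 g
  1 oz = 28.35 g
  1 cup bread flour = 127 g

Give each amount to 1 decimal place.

bread flour: 6.7 oz; chocolate chips: 2142.0 g; heavy cream: 0.9 cup; honey: 37.8 mL

Scaling factor: 34/18 = 17/9.
bread flour: 100 g × 17/9 ÷ 28.35 g/oz ≈ 6.7 oz
chocolate chips: 2.5 lb × 17/9 × 16 oz/lb × 28.35 g/oz = 2142.0 g
heavy cream: 4 oz × 17/9 × 28.35 g/oz ÷ 238 g/cup = 0.9 cup
honey: (1 tbsp + 1 tsp = 4/3 tbsp) × 17/9 × 15 mL/tbsp ≈ 37.8 mL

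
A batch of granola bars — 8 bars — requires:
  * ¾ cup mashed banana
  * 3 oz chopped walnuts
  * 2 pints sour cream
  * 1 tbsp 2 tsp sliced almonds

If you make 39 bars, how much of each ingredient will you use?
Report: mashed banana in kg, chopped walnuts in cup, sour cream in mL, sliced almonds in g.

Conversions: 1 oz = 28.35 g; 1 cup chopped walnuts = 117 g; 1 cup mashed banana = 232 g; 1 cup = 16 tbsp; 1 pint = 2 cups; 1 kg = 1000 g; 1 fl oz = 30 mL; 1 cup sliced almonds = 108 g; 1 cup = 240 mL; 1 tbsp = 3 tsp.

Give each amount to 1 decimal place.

mashed banana: 0.8 kg; chopped walnuts: 3.5 cup; sour cream: 4680.0 mL; sliced almonds: 54.8 g

Scaling factor: 39/8 = 4.875.
mashed banana: 0.75 cup × 39/8 × 232 g/cup ÷ 1000 g/kg ≈ 0.8 kg
chopped walnuts: 3 oz × 39/8 × 28.35 g/oz ÷ 117 g/cup ≈ 3.5 cup
sour cream: 2 pint × 39/8 × 2 cup/pint × 240 mL/cup = 4680.0 mL
sliced almonds: (1 tbsp + 2 tsp = 5/3 tbsp) × 39/8 ÷ 16 tbsp/cup × 108 g/cup ≈ 54.8 g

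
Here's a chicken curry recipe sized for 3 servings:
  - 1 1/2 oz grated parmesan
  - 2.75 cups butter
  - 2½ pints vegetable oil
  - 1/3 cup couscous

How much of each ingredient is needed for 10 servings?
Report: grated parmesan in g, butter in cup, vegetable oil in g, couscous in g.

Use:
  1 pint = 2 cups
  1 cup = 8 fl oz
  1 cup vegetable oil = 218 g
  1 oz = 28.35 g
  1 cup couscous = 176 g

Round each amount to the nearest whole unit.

grated parmesan: 142 g; butter: 9 cup; vegetable oil: 3633 g; couscous: 196 g

Scaling factor: 10/3.
grated parmesan: 1.5 oz × 10/3 × 28.35 g/oz ≈ 142 g
butter: 2.75 cup × 10/3 ≈ 9 cup
vegetable oil: 2.5 pint × 10/3 × 2 cup/pint × 218 g/cup ≈ 3633 g
couscous: 1/3 cup × 10/3 × 176 g/cup ≈ 196 g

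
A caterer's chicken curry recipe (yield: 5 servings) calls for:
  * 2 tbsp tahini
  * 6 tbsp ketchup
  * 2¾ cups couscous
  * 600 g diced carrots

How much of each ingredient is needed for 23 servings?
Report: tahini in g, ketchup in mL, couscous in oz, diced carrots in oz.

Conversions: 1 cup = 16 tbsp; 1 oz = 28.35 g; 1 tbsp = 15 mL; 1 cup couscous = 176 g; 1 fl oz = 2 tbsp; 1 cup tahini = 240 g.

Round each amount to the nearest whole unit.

tahini: 138 g; ketchup: 414 mL; couscous: 79 oz; diced carrots: 97 oz

Scaling factor: 23/5 = 4.6.
tahini: 2 tbsp × 23/5 ÷ 16 tbsp/cup × 240 g/cup = 138 g
ketchup: 6 tbsp × 23/5 × 15 mL/tbsp = 414 mL
couscous: 2.75 cup × 23/5 × 176 g/cup ÷ 28.35 g/oz ≈ 79 oz
diced carrots: 600 g × 23/5 ÷ 28.35 g/oz ≈ 97 oz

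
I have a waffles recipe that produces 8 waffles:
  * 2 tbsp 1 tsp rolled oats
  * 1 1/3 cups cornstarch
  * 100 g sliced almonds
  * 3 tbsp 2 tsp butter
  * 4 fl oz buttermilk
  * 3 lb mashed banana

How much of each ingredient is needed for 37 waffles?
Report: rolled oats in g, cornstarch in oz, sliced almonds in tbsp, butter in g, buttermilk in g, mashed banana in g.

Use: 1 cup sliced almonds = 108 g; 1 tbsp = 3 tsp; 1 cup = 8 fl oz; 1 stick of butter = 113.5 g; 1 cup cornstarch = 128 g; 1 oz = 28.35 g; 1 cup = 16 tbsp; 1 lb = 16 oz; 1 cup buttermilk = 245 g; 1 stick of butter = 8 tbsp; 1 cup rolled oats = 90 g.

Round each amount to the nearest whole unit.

rolled oats: 61 g; cornstarch: 28 oz; sliced almonds: 69 tbsp; butter: 241 g; buttermilk: 567 g; mashed banana: 6294 g

Scaling factor: 37/8 = 4.625.
rolled oats: (2 tbsp + 1 tsp = 7/3 tbsp) × 37/8 ÷ 16 tbsp/cup × 90 g/cup ≈ 61 g
cornstarch: 4/3 cup × 37/8 × 128 g/cup ÷ 28.35 g/oz ≈ 28 oz
sliced almonds: 100 g × 37/8 ÷ 108 g/cup × 16 tbsp/cup ≈ 69 tbsp
butter: (3 tbsp + 2 tsp = 11/3 tbsp) × 37/8 ÷ 8 tbsp/stick × 113.5 g/stick ≈ 241 g
buttermilk: 4 fl oz × 37/8 ÷ 8 fl oz/cup × 245 g/cup ≈ 567 g
mashed banana: 3 lb × 37/8 × 16 oz/lb × 28.35 g/oz ≈ 6294 g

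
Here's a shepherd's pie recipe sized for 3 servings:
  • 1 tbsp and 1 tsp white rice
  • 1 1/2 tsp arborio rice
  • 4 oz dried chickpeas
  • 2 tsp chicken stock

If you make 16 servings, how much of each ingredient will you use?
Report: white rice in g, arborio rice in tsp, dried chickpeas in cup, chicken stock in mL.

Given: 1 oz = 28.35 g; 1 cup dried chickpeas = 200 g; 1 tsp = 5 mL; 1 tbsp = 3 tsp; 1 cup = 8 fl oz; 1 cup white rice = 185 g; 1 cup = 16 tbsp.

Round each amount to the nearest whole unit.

white rice: 82 g; arborio rice: 8 tsp; dried chickpeas: 3 cup; chicken stock: 53 mL

Scaling factor: 16/3.
white rice: (1 tbsp + 1 tsp = 4/3 tbsp) × 16/3 ÷ 16 tbsp/cup × 185 g/cup ≈ 82 g
arborio rice: 1.5 tsp × 16/3 = 8 tsp
dried chickpeas: 4 oz × 16/3 × 28.35 g/oz ÷ 200 g/cup ≈ 3 cup
chicken stock: 2 tsp × 16/3 × 5 mL/tsp ≈ 53 mL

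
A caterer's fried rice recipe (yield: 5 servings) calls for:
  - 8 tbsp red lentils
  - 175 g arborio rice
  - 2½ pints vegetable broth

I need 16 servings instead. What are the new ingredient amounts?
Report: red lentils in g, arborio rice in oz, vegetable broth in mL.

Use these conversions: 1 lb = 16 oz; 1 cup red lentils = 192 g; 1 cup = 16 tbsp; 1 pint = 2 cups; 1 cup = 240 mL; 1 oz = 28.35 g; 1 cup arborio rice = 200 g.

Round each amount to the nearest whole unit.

Scaling factor: 16/5 = 3.2.
red lentils: 8 tbsp × 16/5 ÷ 16 tbsp/cup × 192 g/cup ≈ 307 g
arborio rice: 175 g × 16/5 ÷ 28.35 g/oz ≈ 20 oz
vegetable broth: 2.5 pint × 16/5 × 2 cup/pint × 240 mL/cup = 3840 mL

red lentils: 307 g; arborio rice: 20 oz; vegetable broth: 3840 mL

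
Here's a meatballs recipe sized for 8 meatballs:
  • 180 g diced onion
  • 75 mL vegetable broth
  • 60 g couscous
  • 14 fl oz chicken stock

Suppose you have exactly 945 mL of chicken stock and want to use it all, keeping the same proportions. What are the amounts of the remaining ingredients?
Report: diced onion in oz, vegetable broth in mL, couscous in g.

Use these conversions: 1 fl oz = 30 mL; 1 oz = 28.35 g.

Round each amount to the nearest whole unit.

The original recipe has 420 mL of chicken stock, so the scaling factor is 945 ÷ 420 = 9/4 = 2.25.
diced onion: 180 g × 9/4 ÷ 28.35 g/oz ≈ 14 oz
vegetable broth: 75 mL × 9/4 ≈ 169 mL
couscous: 60 g × 9/4 = 135 g

diced onion: 14 oz; vegetable broth: 169 mL; couscous: 135 g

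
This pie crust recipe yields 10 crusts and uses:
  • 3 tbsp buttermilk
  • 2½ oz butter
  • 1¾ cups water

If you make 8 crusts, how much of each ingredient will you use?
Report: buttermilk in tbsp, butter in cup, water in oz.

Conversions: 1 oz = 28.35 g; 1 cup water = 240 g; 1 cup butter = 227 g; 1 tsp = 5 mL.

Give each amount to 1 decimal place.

buttermilk: 2.4 tbsp; butter: 0.2 cup; water: 11.9 oz

Scaling factor: 8/10 = 4/5 = 0.8.
buttermilk: 3 tbsp × 4/5 = 2.4 tbsp
butter: 2.5 oz × 4/5 × 28.35 g/oz ÷ 227 g/cup ≈ 0.2 cup
water: 1.75 cup × 4/5 × 240 g/cup ÷ 28.35 g/oz ≈ 11.9 oz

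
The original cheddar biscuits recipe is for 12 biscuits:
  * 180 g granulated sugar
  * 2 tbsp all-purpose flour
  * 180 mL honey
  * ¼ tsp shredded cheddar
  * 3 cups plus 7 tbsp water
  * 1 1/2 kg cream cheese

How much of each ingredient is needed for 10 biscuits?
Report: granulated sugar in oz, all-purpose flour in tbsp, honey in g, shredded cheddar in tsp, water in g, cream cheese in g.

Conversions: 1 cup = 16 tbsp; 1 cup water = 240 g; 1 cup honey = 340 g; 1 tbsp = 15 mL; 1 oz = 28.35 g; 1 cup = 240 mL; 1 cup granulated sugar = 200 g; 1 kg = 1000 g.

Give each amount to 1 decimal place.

Scaling factor: 10/12 = 5/6.
granulated sugar: 180 g × 5/6 ÷ 28.35 g/oz ≈ 5.3 oz
all-purpose flour: 2 tbsp × 5/6 ≈ 1.7 tbsp
honey: 180 mL × 5/6 ÷ 240 mL/cup × 340 g/cup = 212.5 g
shredded cheddar: 0.25 tsp × 5/6 ≈ 0.2 tsp
water: (3 cup + 7 tbsp = 3.4375 cup) × 5/6 × 240 g/cup = 687.5 g
cream cheese: 1.5 kg × 5/6 × 1000 g/kg = 1250.0 g

granulated sugar: 5.3 oz; all-purpose flour: 1.7 tbsp; honey: 212.5 g; shredded cheddar: 0.2 tsp; water: 687.5 g; cream cheese: 1250.0 g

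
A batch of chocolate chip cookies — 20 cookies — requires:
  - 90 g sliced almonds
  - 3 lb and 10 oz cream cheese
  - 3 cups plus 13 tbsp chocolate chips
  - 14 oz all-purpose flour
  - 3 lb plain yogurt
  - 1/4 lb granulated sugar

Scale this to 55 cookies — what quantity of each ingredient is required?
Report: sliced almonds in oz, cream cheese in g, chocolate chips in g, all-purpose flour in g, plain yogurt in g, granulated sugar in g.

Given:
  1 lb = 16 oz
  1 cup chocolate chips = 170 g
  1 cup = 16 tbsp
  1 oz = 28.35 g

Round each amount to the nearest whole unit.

sliced almonds: 9 oz; cream cheese: 4522 g; chocolate chips: 1782 g; all-purpose flour: 1091 g; plain yogurt: 3742 g; granulated sugar: 312 g

Scaling factor: 55/20 = 11/4 = 2.75.
sliced almonds: 90 g × 11/4 ÷ 28.35 g/oz ≈ 9 oz
cream cheese: (3 lb + 10 oz = 3.625 lb) × 11/4 × 16 oz/lb × 28.35 g/oz ≈ 4522 g
chocolate chips: (3 cup + 13 tbsp = 3.8125 cup) × 11/4 × 170 g/cup ≈ 1782 g
all-purpose flour: 14 oz × 11/4 × 28.35 g/oz ≈ 1091 g
plain yogurt: 3 lb × 11/4 × 16 oz/lb × 28.35 g/oz ≈ 3742 g
granulated sugar: 0.25 lb × 11/4 × 16 oz/lb × 28.35 g/oz ≈ 312 g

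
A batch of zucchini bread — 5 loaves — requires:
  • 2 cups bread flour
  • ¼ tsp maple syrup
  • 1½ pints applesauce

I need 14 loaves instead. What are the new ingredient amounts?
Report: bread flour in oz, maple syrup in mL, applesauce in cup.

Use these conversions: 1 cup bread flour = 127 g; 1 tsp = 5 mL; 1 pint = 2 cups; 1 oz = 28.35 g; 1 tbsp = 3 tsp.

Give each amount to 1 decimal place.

Scaling factor: 14/5 = 2.8.
bread flour: 2 cup × 14/5 × 127 g/cup ÷ 28.35 g/oz ≈ 25.1 oz
maple syrup: 0.25 tsp × 14/5 × 5 mL/tsp = 3.5 mL
applesauce: 1.5 pint × 14/5 × 2 cup/pint = 8.4 cup

bread flour: 25.1 oz; maple syrup: 3.5 mL; applesauce: 8.4 cup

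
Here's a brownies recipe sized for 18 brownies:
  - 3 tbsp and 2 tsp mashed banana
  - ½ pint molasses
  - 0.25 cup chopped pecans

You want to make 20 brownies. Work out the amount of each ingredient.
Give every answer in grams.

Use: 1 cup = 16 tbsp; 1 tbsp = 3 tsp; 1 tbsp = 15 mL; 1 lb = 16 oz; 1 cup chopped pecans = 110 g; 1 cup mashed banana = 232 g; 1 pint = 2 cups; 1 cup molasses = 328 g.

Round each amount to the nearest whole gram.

mashed banana: 59 g; molasses: 364 g; chopped pecans: 31 g

Scaling factor: 20/18 = 10/9.
mashed banana: (3 tbsp + 2 tsp = 11/3 tbsp) × 10/9 ÷ 16 tbsp/cup × 232 g/cup ≈ 59 g
molasses: 0.5 pint × 10/9 × 2 cup/pint × 328 g/cup ≈ 364 g
chopped pecans: 0.25 cup × 10/9 × 110 g/cup ≈ 31 g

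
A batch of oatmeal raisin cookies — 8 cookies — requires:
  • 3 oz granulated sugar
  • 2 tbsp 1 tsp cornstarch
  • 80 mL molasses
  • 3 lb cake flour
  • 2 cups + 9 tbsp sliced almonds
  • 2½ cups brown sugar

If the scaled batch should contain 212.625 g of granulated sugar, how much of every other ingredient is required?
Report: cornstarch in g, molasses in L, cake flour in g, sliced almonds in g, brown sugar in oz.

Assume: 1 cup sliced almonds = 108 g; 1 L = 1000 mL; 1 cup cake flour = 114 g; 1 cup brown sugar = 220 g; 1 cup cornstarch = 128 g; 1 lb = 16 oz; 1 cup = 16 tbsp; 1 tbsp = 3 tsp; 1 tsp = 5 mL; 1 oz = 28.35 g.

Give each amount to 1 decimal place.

The original recipe has 85.05 g of granulated sugar, so the scaling factor is 212.625 ÷ 85.05 = 5/2 = 2.5.
cornstarch: (2 tbsp + 1 tsp = 7/3 tbsp) × 5/2 ÷ 16 tbsp/cup × 128 g/cup ≈ 46.7 g
molasses: 80 mL × 5/2 ÷ 1000 mL/L = 0.2 L
cake flour: 3 lb × 5/2 × 16 oz/lb × 28.35 g/oz = 3402.0 g
sliced almonds: (2 cup + 9 tbsp = 2.5625 cup) × 5/2 × 108 g/cup ≈ 691.9 g
brown sugar: 2.5 cup × 5/2 × 220 g/cup ÷ 28.35 g/oz ≈ 48.5 oz

cornstarch: 46.7 g; molasses: 0.2 L; cake flour: 3402.0 g; sliced almonds: 691.9 g; brown sugar: 48.5 oz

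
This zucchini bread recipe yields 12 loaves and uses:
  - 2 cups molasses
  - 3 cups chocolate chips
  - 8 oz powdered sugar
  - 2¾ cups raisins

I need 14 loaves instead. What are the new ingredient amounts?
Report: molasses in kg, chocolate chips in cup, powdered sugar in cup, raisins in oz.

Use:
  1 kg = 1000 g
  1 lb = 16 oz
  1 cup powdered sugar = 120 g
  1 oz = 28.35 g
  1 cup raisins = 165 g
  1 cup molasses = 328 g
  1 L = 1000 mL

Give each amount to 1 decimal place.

molasses: 0.8 kg; chocolate chips: 3.5 cup; powdered sugar: 2.2 cup; raisins: 18.7 oz

Scaling factor: 14/12 = 7/6.
molasses: 2 cup × 7/6 × 328 g/cup ÷ 1000 g/kg ≈ 0.8 kg
chocolate chips: 3 cup × 7/6 = 3.5 cup
powdered sugar: 8 oz × 7/6 × 28.35 g/oz ÷ 120 g/cup ≈ 2.2 cup
raisins: 2.75 cup × 7/6 × 165 g/cup ÷ 28.35 g/oz ≈ 18.7 oz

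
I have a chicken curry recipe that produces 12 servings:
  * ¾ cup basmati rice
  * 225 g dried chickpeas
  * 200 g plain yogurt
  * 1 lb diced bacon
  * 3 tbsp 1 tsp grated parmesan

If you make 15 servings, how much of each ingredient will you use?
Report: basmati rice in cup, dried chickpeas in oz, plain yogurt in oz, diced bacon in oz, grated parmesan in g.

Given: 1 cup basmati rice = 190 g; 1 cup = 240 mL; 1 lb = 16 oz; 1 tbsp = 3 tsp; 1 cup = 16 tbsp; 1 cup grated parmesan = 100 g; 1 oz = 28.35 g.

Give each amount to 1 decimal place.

basmati rice: 0.9 cup; dried chickpeas: 9.9 oz; plain yogurt: 8.8 oz; diced bacon: 20.0 oz; grated parmesan: 26.0 g

Scaling factor: 15/12 = 5/4 = 1.25.
basmati rice: 0.75 cup × 5/4 ≈ 0.9 cup
dried chickpeas: 225 g × 5/4 ÷ 28.35 g/oz ≈ 9.9 oz
plain yogurt: 200 g × 5/4 ÷ 28.35 g/oz ≈ 8.8 oz
diced bacon: 1 lb × 5/4 × 16 oz/lb = 20.0 oz
grated parmesan: (3 tbsp + 1 tsp = 10/3 tbsp) × 5/4 ÷ 16 tbsp/cup × 100 g/cup ≈ 26.0 g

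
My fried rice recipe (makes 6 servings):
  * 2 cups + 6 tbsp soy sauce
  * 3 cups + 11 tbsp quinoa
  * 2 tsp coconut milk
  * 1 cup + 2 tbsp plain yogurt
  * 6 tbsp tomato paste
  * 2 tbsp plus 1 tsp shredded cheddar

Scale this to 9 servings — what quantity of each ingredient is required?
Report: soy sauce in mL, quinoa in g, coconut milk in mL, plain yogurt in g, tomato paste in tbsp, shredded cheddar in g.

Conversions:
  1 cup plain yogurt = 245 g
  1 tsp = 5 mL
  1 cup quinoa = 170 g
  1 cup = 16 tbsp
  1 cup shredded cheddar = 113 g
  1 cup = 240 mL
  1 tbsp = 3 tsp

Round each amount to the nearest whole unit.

Scaling factor: 9/6 = 3/2 = 1.5.
soy sauce: (2 cup + 6 tbsp = 2.375 cup) × 3/2 × 240 mL/cup = 855 mL
quinoa: (3 cup + 11 tbsp = 3.6875 cup) × 3/2 × 170 g/cup ≈ 940 g
coconut milk: 2 tsp × 3/2 × 5 mL/tsp = 15 mL
plain yogurt: (1 cup + 2 tbsp = 1.125 cup) × 3/2 × 245 g/cup ≈ 413 g
tomato paste: 6 tbsp × 3/2 = 9 tbsp
shredded cheddar: (2 tbsp + 1 tsp = 7/3 tbsp) × 3/2 ÷ 16 tbsp/cup × 113 g/cup ≈ 25 g

soy sauce: 855 mL; quinoa: 940 g; coconut milk: 15 mL; plain yogurt: 413 g; tomato paste: 9 tbsp; shredded cheddar: 25 g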